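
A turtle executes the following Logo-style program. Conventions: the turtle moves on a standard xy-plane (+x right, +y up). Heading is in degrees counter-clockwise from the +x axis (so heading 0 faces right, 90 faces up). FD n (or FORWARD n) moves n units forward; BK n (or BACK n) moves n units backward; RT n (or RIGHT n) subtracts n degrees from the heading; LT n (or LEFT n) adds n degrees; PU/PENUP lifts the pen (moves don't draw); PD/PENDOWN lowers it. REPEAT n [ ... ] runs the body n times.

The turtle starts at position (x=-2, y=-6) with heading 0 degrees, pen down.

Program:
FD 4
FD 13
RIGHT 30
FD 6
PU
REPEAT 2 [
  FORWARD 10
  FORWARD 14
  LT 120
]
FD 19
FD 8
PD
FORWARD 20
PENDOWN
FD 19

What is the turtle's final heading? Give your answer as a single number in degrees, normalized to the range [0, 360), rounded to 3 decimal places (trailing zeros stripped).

Answer: 210

Derivation:
Executing turtle program step by step:
Start: pos=(-2,-6), heading=0, pen down
FD 4: (-2,-6) -> (2,-6) [heading=0, draw]
FD 13: (2,-6) -> (15,-6) [heading=0, draw]
RT 30: heading 0 -> 330
FD 6: (15,-6) -> (20.196,-9) [heading=330, draw]
PU: pen up
REPEAT 2 [
  -- iteration 1/2 --
  FD 10: (20.196,-9) -> (28.856,-14) [heading=330, move]
  FD 14: (28.856,-14) -> (40.981,-21) [heading=330, move]
  LT 120: heading 330 -> 90
  -- iteration 2/2 --
  FD 10: (40.981,-21) -> (40.981,-11) [heading=90, move]
  FD 14: (40.981,-11) -> (40.981,3) [heading=90, move]
  LT 120: heading 90 -> 210
]
FD 19: (40.981,3) -> (24.526,-6.5) [heading=210, move]
FD 8: (24.526,-6.5) -> (17.598,-10.5) [heading=210, move]
PD: pen down
FD 20: (17.598,-10.5) -> (0.278,-20.5) [heading=210, draw]
PD: pen down
FD 19: (0.278,-20.5) -> (-16.177,-30) [heading=210, draw]
Final: pos=(-16.177,-30), heading=210, 5 segment(s) drawn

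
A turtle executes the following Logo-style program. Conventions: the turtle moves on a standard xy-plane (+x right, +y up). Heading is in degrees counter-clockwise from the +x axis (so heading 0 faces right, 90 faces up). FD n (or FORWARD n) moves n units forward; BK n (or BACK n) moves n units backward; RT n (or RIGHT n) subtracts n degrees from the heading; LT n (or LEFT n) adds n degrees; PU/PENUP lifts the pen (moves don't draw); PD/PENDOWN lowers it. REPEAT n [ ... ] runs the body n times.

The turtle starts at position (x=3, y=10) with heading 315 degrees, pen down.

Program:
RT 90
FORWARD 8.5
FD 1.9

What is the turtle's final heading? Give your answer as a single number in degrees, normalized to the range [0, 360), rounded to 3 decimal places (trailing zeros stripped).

Executing turtle program step by step:
Start: pos=(3,10), heading=315, pen down
RT 90: heading 315 -> 225
FD 8.5: (3,10) -> (-3.01,3.99) [heading=225, draw]
FD 1.9: (-3.01,3.99) -> (-4.354,2.646) [heading=225, draw]
Final: pos=(-4.354,2.646), heading=225, 2 segment(s) drawn

Answer: 225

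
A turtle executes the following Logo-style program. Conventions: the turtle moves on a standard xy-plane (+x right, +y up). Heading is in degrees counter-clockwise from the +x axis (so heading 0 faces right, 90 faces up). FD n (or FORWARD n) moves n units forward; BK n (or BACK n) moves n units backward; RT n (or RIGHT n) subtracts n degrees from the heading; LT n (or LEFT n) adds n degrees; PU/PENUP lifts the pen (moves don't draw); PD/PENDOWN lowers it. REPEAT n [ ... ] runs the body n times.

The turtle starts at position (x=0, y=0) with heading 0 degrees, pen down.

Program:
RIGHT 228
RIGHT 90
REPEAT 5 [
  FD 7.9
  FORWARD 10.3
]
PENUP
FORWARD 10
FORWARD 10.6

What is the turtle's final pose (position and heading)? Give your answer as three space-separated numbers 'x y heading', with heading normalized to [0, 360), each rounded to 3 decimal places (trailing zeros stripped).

Answer: 82.935 74.675 42

Derivation:
Executing turtle program step by step:
Start: pos=(0,0), heading=0, pen down
RT 228: heading 0 -> 132
RT 90: heading 132 -> 42
REPEAT 5 [
  -- iteration 1/5 --
  FD 7.9: (0,0) -> (5.871,5.286) [heading=42, draw]
  FD 10.3: (5.871,5.286) -> (13.525,12.178) [heading=42, draw]
  -- iteration 2/5 --
  FD 7.9: (13.525,12.178) -> (19.396,17.464) [heading=42, draw]
  FD 10.3: (19.396,17.464) -> (27.05,24.356) [heading=42, draw]
  -- iteration 3/5 --
  FD 7.9: (27.05,24.356) -> (32.921,29.642) [heading=42, draw]
  FD 10.3: (32.921,29.642) -> (40.576,36.535) [heading=42, draw]
  -- iteration 4/5 --
  FD 7.9: (40.576,36.535) -> (46.447,41.821) [heading=42, draw]
  FD 10.3: (46.447,41.821) -> (54.101,48.713) [heading=42, draw]
  -- iteration 5/5 --
  FD 7.9: (54.101,48.713) -> (59.972,53.999) [heading=42, draw]
  FD 10.3: (59.972,53.999) -> (67.626,60.891) [heading=42, draw]
]
PU: pen up
FD 10: (67.626,60.891) -> (75.058,67.582) [heading=42, move]
FD 10.6: (75.058,67.582) -> (82.935,74.675) [heading=42, move]
Final: pos=(82.935,74.675), heading=42, 10 segment(s) drawn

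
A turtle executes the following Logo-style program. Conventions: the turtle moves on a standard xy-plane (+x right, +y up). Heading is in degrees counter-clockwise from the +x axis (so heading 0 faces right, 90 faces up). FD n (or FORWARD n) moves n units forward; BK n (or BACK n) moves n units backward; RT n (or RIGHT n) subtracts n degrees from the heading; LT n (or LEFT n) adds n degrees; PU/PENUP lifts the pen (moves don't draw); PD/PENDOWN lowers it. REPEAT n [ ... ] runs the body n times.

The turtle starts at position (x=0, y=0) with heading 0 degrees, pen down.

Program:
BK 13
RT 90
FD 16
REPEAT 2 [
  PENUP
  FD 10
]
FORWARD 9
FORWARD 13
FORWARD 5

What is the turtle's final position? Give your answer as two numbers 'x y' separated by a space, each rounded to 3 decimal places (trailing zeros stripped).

Executing turtle program step by step:
Start: pos=(0,0), heading=0, pen down
BK 13: (0,0) -> (-13,0) [heading=0, draw]
RT 90: heading 0 -> 270
FD 16: (-13,0) -> (-13,-16) [heading=270, draw]
REPEAT 2 [
  -- iteration 1/2 --
  PU: pen up
  FD 10: (-13,-16) -> (-13,-26) [heading=270, move]
  -- iteration 2/2 --
  PU: pen up
  FD 10: (-13,-26) -> (-13,-36) [heading=270, move]
]
FD 9: (-13,-36) -> (-13,-45) [heading=270, move]
FD 13: (-13,-45) -> (-13,-58) [heading=270, move]
FD 5: (-13,-58) -> (-13,-63) [heading=270, move]
Final: pos=(-13,-63), heading=270, 2 segment(s) drawn

Answer: -13 -63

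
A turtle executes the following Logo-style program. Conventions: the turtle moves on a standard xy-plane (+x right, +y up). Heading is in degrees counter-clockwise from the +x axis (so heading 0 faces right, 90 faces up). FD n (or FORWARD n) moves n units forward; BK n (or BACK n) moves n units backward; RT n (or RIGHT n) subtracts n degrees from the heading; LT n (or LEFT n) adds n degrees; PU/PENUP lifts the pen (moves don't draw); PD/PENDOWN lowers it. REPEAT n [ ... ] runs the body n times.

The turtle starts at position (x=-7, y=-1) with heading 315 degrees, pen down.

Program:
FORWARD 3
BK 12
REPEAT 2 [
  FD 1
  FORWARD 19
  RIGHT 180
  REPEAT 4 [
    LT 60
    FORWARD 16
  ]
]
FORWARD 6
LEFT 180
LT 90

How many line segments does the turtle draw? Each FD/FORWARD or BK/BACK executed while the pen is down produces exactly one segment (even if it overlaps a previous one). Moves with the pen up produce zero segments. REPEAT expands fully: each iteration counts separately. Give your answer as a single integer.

Executing turtle program step by step:
Start: pos=(-7,-1), heading=315, pen down
FD 3: (-7,-1) -> (-4.879,-3.121) [heading=315, draw]
BK 12: (-4.879,-3.121) -> (-13.364,5.364) [heading=315, draw]
REPEAT 2 [
  -- iteration 1/2 --
  FD 1: (-13.364,5.364) -> (-12.657,4.657) [heading=315, draw]
  FD 19: (-12.657,4.657) -> (0.778,-8.778) [heading=315, draw]
  RT 180: heading 315 -> 135
  REPEAT 4 [
    -- iteration 1/4 --
    LT 60: heading 135 -> 195
    FD 16: (0.778,-8.778) -> (-14.677,-12.919) [heading=195, draw]
    -- iteration 2/4 --
    LT 60: heading 195 -> 255
    FD 16: (-14.677,-12.919) -> (-18.818,-28.374) [heading=255, draw]
    -- iteration 3/4 --
    LT 60: heading 255 -> 315
    FD 16: (-18.818,-28.374) -> (-7.504,-39.688) [heading=315, draw]
    -- iteration 4/4 --
    LT 60: heading 315 -> 15
    FD 16: (-7.504,-39.688) -> (7.951,-35.547) [heading=15, draw]
  ]
  -- iteration 2/2 --
  FD 1: (7.951,-35.547) -> (8.917,-35.288) [heading=15, draw]
  FD 19: (8.917,-35.288) -> (27.269,-30.37) [heading=15, draw]
  RT 180: heading 15 -> 195
  REPEAT 4 [
    -- iteration 1/4 --
    LT 60: heading 195 -> 255
    FD 16: (27.269,-30.37) -> (23.128,-45.825) [heading=255, draw]
    -- iteration 2/4 --
    LT 60: heading 255 -> 315
    FD 16: (23.128,-45.825) -> (34.442,-57.139) [heading=315, draw]
    -- iteration 3/4 --
    LT 60: heading 315 -> 15
    FD 16: (34.442,-57.139) -> (49.897,-52.998) [heading=15, draw]
    -- iteration 4/4 --
    LT 60: heading 15 -> 75
    FD 16: (49.897,-52.998) -> (54.038,-37.543) [heading=75, draw]
  ]
]
FD 6: (54.038,-37.543) -> (55.591,-31.747) [heading=75, draw]
LT 180: heading 75 -> 255
LT 90: heading 255 -> 345
Final: pos=(55.591,-31.747), heading=345, 15 segment(s) drawn
Segments drawn: 15

Answer: 15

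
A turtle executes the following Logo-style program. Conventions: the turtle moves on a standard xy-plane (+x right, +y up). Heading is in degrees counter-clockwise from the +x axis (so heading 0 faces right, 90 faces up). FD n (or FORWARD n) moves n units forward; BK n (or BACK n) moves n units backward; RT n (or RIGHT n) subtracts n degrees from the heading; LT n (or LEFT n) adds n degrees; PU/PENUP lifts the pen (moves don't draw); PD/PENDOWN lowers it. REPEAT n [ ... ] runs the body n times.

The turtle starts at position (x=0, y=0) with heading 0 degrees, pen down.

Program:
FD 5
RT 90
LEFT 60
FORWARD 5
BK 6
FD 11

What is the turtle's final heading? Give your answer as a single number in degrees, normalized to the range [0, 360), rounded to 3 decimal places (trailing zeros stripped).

Answer: 330

Derivation:
Executing turtle program step by step:
Start: pos=(0,0), heading=0, pen down
FD 5: (0,0) -> (5,0) [heading=0, draw]
RT 90: heading 0 -> 270
LT 60: heading 270 -> 330
FD 5: (5,0) -> (9.33,-2.5) [heading=330, draw]
BK 6: (9.33,-2.5) -> (4.134,0.5) [heading=330, draw]
FD 11: (4.134,0.5) -> (13.66,-5) [heading=330, draw]
Final: pos=(13.66,-5), heading=330, 4 segment(s) drawn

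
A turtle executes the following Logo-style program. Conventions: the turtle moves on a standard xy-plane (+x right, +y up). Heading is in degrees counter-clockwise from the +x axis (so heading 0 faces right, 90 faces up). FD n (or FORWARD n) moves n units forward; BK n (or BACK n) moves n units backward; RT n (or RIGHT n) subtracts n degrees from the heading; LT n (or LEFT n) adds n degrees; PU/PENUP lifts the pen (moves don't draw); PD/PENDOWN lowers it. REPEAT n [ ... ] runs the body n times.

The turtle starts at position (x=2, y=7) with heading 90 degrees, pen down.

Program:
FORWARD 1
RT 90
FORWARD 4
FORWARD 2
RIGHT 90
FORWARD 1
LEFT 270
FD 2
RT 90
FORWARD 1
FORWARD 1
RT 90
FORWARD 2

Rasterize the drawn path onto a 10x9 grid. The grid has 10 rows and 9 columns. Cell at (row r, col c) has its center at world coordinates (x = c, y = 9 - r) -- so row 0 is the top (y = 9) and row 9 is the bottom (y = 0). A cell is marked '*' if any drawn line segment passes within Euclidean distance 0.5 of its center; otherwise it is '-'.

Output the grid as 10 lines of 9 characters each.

Segment 0: (2,7) -> (2,8)
Segment 1: (2,8) -> (6,8)
Segment 2: (6,8) -> (8,8)
Segment 3: (8,8) -> (8,7)
Segment 4: (8,7) -> (6,7)
Segment 5: (6,7) -> (6,8)
Segment 6: (6,8) -> (6,9)
Segment 7: (6,9) -> (8,9)

Answer: ------***
--*******
--*---***
---------
---------
---------
---------
---------
---------
---------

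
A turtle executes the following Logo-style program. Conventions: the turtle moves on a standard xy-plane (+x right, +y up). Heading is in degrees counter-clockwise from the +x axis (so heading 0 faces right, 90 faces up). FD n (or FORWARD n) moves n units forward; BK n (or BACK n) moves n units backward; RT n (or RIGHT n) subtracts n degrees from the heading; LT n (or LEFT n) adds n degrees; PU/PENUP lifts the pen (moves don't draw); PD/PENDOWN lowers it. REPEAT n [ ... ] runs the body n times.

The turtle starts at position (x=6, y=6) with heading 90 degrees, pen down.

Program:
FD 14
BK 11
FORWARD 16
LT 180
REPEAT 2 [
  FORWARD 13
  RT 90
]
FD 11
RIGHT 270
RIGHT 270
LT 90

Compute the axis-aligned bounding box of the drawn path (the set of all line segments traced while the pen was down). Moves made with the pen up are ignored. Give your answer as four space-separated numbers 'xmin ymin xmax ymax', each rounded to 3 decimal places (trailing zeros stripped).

Executing turtle program step by step:
Start: pos=(6,6), heading=90, pen down
FD 14: (6,6) -> (6,20) [heading=90, draw]
BK 11: (6,20) -> (6,9) [heading=90, draw]
FD 16: (6,9) -> (6,25) [heading=90, draw]
LT 180: heading 90 -> 270
REPEAT 2 [
  -- iteration 1/2 --
  FD 13: (6,25) -> (6,12) [heading=270, draw]
  RT 90: heading 270 -> 180
  -- iteration 2/2 --
  FD 13: (6,12) -> (-7,12) [heading=180, draw]
  RT 90: heading 180 -> 90
]
FD 11: (-7,12) -> (-7,23) [heading=90, draw]
RT 270: heading 90 -> 180
RT 270: heading 180 -> 270
LT 90: heading 270 -> 0
Final: pos=(-7,23), heading=0, 6 segment(s) drawn

Segment endpoints: x in {-7, -7, 6, 6, 6}, y in {6, 9, 12, 12, 20, 23, 25}
xmin=-7, ymin=6, xmax=6, ymax=25

Answer: -7 6 6 25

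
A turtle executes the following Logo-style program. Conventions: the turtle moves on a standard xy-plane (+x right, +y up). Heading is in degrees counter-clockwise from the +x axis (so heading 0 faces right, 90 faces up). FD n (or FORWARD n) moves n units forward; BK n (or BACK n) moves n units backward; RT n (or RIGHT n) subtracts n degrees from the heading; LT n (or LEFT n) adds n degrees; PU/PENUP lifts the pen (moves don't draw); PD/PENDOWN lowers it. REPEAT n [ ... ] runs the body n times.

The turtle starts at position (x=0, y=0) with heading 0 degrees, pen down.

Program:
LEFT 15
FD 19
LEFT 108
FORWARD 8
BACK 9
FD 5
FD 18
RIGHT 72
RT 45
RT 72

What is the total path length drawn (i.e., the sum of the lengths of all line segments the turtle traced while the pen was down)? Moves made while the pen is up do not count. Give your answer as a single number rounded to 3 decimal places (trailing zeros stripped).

Answer: 59

Derivation:
Executing turtle program step by step:
Start: pos=(0,0), heading=0, pen down
LT 15: heading 0 -> 15
FD 19: (0,0) -> (18.353,4.918) [heading=15, draw]
LT 108: heading 15 -> 123
FD 8: (18.353,4.918) -> (13.995,11.627) [heading=123, draw]
BK 9: (13.995,11.627) -> (18.897,4.079) [heading=123, draw]
FD 5: (18.897,4.079) -> (16.174,8.272) [heading=123, draw]
FD 18: (16.174,8.272) -> (6.371,23.368) [heading=123, draw]
RT 72: heading 123 -> 51
RT 45: heading 51 -> 6
RT 72: heading 6 -> 294
Final: pos=(6.371,23.368), heading=294, 5 segment(s) drawn

Segment lengths:
  seg 1: (0,0) -> (18.353,4.918), length = 19
  seg 2: (18.353,4.918) -> (13.995,11.627), length = 8
  seg 3: (13.995,11.627) -> (18.897,4.079), length = 9
  seg 4: (18.897,4.079) -> (16.174,8.272), length = 5
  seg 5: (16.174,8.272) -> (6.371,23.368), length = 18
Total = 59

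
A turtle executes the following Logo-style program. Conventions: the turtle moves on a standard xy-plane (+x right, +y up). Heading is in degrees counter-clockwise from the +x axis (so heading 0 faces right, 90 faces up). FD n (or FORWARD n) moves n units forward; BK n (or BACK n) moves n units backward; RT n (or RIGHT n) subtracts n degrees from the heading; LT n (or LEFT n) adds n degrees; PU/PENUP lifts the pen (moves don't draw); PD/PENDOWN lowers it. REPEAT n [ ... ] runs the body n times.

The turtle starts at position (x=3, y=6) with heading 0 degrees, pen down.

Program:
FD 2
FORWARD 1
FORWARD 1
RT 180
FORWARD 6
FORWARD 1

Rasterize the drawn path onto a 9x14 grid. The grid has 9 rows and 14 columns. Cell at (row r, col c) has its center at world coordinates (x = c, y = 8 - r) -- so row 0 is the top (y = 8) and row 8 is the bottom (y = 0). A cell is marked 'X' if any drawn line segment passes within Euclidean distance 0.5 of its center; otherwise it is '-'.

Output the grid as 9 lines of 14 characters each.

Answer: --------------
--------------
XXXXXXXX------
--------------
--------------
--------------
--------------
--------------
--------------

Derivation:
Segment 0: (3,6) -> (5,6)
Segment 1: (5,6) -> (6,6)
Segment 2: (6,6) -> (7,6)
Segment 3: (7,6) -> (1,6)
Segment 4: (1,6) -> (0,6)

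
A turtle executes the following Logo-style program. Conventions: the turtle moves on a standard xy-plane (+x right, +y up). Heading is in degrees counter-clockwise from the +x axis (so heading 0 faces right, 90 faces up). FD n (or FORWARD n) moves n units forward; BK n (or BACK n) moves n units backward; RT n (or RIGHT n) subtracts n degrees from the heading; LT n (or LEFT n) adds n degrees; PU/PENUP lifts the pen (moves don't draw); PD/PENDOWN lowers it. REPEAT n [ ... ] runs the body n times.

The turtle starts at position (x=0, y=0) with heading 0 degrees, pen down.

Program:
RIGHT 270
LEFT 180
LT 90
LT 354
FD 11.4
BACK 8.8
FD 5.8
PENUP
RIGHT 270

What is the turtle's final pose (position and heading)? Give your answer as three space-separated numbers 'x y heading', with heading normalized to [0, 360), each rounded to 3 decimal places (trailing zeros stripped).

Answer: 8.354 -0.878 84

Derivation:
Executing turtle program step by step:
Start: pos=(0,0), heading=0, pen down
RT 270: heading 0 -> 90
LT 180: heading 90 -> 270
LT 90: heading 270 -> 0
LT 354: heading 0 -> 354
FD 11.4: (0,0) -> (11.338,-1.192) [heading=354, draw]
BK 8.8: (11.338,-1.192) -> (2.586,-0.272) [heading=354, draw]
FD 5.8: (2.586,-0.272) -> (8.354,-0.878) [heading=354, draw]
PU: pen up
RT 270: heading 354 -> 84
Final: pos=(8.354,-0.878), heading=84, 3 segment(s) drawn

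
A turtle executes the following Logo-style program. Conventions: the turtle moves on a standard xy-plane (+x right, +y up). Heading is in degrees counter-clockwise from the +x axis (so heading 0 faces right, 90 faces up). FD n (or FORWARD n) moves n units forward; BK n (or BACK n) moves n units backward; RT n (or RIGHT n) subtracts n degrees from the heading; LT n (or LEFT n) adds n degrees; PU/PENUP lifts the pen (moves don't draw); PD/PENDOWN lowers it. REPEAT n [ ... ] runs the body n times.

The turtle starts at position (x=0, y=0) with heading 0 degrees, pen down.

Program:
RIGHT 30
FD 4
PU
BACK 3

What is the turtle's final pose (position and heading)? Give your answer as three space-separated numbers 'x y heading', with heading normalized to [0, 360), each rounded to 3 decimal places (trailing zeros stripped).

Answer: 0.866 -0.5 330

Derivation:
Executing turtle program step by step:
Start: pos=(0,0), heading=0, pen down
RT 30: heading 0 -> 330
FD 4: (0,0) -> (3.464,-2) [heading=330, draw]
PU: pen up
BK 3: (3.464,-2) -> (0.866,-0.5) [heading=330, move]
Final: pos=(0.866,-0.5), heading=330, 1 segment(s) drawn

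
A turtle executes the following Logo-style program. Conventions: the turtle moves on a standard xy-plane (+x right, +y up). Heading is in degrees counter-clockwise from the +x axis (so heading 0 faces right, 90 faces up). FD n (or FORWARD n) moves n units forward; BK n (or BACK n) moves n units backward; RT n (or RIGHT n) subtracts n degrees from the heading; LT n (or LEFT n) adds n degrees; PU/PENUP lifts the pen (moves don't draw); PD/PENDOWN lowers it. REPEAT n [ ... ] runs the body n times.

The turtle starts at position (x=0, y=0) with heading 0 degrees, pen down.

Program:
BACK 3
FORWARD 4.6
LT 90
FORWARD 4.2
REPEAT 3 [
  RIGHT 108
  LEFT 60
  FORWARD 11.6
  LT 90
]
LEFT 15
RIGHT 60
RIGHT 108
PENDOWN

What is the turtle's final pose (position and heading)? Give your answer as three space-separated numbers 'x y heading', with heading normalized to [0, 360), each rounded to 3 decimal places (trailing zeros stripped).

Executing turtle program step by step:
Start: pos=(0,0), heading=0, pen down
BK 3: (0,0) -> (-3,0) [heading=0, draw]
FD 4.6: (-3,0) -> (1.6,0) [heading=0, draw]
LT 90: heading 0 -> 90
FD 4.2: (1.6,0) -> (1.6,4.2) [heading=90, draw]
REPEAT 3 [
  -- iteration 1/3 --
  RT 108: heading 90 -> 342
  LT 60: heading 342 -> 42
  FD 11.6: (1.6,4.2) -> (10.22,11.962) [heading=42, draw]
  LT 90: heading 42 -> 132
  -- iteration 2/3 --
  RT 108: heading 132 -> 24
  LT 60: heading 24 -> 84
  FD 11.6: (10.22,11.962) -> (11.433,23.498) [heading=84, draw]
  LT 90: heading 84 -> 174
  -- iteration 3/3 --
  RT 108: heading 174 -> 66
  LT 60: heading 66 -> 126
  FD 11.6: (11.433,23.498) -> (4.615,32.883) [heading=126, draw]
  LT 90: heading 126 -> 216
]
LT 15: heading 216 -> 231
RT 60: heading 231 -> 171
RT 108: heading 171 -> 63
PD: pen down
Final: pos=(4.615,32.883), heading=63, 6 segment(s) drawn

Answer: 4.615 32.883 63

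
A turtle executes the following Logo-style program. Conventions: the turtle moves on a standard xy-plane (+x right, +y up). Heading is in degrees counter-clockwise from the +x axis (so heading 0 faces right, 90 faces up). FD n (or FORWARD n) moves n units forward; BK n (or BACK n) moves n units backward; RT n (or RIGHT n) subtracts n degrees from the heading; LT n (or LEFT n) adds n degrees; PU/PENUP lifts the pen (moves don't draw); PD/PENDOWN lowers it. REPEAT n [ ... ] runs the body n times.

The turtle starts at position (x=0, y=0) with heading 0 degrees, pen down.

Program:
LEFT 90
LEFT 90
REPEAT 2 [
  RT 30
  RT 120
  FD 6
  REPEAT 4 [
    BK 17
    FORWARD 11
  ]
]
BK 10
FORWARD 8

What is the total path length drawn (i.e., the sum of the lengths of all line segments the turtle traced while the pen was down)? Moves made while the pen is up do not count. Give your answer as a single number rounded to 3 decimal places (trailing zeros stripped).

Answer: 254

Derivation:
Executing turtle program step by step:
Start: pos=(0,0), heading=0, pen down
LT 90: heading 0 -> 90
LT 90: heading 90 -> 180
REPEAT 2 [
  -- iteration 1/2 --
  RT 30: heading 180 -> 150
  RT 120: heading 150 -> 30
  FD 6: (0,0) -> (5.196,3) [heading=30, draw]
  REPEAT 4 [
    -- iteration 1/4 --
    BK 17: (5.196,3) -> (-9.526,-5.5) [heading=30, draw]
    FD 11: (-9.526,-5.5) -> (0,0) [heading=30, draw]
    -- iteration 2/4 --
    BK 17: (0,0) -> (-14.722,-8.5) [heading=30, draw]
    FD 11: (-14.722,-8.5) -> (-5.196,-3) [heading=30, draw]
    -- iteration 3/4 --
    BK 17: (-5.196,-3) -> (-19.919,-11.5) [heading=30, draw]
    FD 11: (-19.919,-11.5) -> (-10.392,-6) [heading=30, draw]
    -- iteration 4/4 --
    BK 17: (-10.392,-6) -> (-25.115,-14.5) [heading=30, draw]
    FD 11: (-25.115,-14.5) -> (-15.588,-9) [heading=30, draw]
  ]
  -- iteration 2/2 --
  RT 30: heading 30 -> 0
  RT 120: heading 0 -> 240
  FD 6: (-15.588,-9) -> (-18.588,-14.196) [heading=240, draw]
  REPEAT 4 [
    -- iteration 1/4 --
    BK 17: (-18.588,-14.196) -> (-10.088,0.526) [heading=240, draw]
    FD 11: (-10.088,0.526) -> (-15.588,-9) [heading=240, draw]
    -- iteration 2/4 --
    BK 17: (-15.588,-9) -> (-7.088,5.722) [heading=240, draw]
    FD 11: (-7.088,5.722) -> (-12.588,-3.804) [heading=240, draw]
    -- iteration 3/4 --
    BK 17: (-12.588,-3.804) -> (-4.088,10.919) [heading=240, draw]
    FD 11: (-4.088,10.919) -> (-9.588,1.392) [heading=240, draw]
    -- iteration 4/4 --
    BK 17: (-9.588,1.392) -> (-1.088,16.115) [heading=240, draw]
    FD 11: (-1.088,16.115) -> (-6.588,6.588) [heading=240, draw]
  ]
]
BK 10: (-6.588,6.588) -> (-1.588,15.249) [heading=240, draw]
FD 8: (-1.588,15.249) -> (-5.588,8.321) [heading=240, draw]
Final: pos=(-5.588,8.321), heading=240, 20 segment(s) drawn

Segment lengths:
  seg 1: (0,0) -> (5.196,3), length = 6
  seg 2: (5.196,3) -> (-9.526,-5.5), length = 17
  seg 3: (-9.526,-5.5) -> (0,0), length = 11
  seg 4: (0,0) -> (-14.722,-8.5), length = 17
  seg 5: (-14.722,-8.5) -> (-5.196,-3), length = 11
  seg 6: (-5.196,-3) -> (-19.919,-11.5), length = 17
  seg 7: (-19.919,-11.5) -> (-10.392,-6), length = 11
  seg 8: (-10.392,-6) -> (-25.115,-14.5), length = 17
  seg 9: (-25.115,-14.5) -> (-15.588,-9), length = 11
  seg 10: (-15.588,-9) -> (-18.588,-14.196), length = 6
  seg 11: (-18.588,-14.196) -> (-10.088,0.526), length = 17
  seg 12: (-10.088,0.526) -> (-15.588,-9), length = 11
  seg 13: (-15.588,-9) -> (-7.088,5.722), length = 17
  seg 14: (-7.088,5.722) -> (-12.588,-3.804), length = 11
  seg 15: (-12.588,-3.804) -> (-4.088,10.919), length = 17
  seg 16: (-4.088,10.919) -> (-9.588,1.392), length = 11
  seg 17: (-9.588,1.392) -> (-1.088,16.115), length = 17
  seg 18: (-1.088,16.115) -> (-6.588,6.588), length = 11
  seg 19: (-6.588,6.588) -> (-1.588,15.249), length = 10
  seg 20: (-1.588,15.249) -> (-5.588,8.321), length = 8
Total = 254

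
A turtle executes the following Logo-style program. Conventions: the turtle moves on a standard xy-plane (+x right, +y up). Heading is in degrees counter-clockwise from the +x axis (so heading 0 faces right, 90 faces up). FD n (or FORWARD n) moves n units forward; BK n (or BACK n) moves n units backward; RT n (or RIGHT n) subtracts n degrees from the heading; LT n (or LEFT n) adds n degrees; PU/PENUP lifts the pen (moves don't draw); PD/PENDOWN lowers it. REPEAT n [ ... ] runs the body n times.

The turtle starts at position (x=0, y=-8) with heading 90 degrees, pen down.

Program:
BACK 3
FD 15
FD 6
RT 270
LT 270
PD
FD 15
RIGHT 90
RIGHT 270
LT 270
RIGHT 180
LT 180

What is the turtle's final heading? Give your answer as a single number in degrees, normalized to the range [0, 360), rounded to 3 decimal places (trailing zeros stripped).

Answer: 0

Derivation:
Executing turtle program step by step:
Start: pos=(0,-8), heading=90, pen down
BK 3: (0,-8) -> (0,-11) [heading=90, draw]
FD 15: (0,-11) -> (0,4) [heading=90, draw]
FD 6: (0,4) -> (0,10) [heading=90, draw]
RT 270: heading 90 -> 180
LT 270: heading 180 -> 90
PD: pen down
FD 15: (0,10) -> (0,25) [heading=90, draw]
RT 90: heading 90 -> 0
RT 270: heading 0 -> 90
LT 270: heading 90 -> 0
RT 180: heading 0 -> 180
LT 180: heading 180 -> 0
Final: pos=(0,25), heading=0, 4 segment(s) drawn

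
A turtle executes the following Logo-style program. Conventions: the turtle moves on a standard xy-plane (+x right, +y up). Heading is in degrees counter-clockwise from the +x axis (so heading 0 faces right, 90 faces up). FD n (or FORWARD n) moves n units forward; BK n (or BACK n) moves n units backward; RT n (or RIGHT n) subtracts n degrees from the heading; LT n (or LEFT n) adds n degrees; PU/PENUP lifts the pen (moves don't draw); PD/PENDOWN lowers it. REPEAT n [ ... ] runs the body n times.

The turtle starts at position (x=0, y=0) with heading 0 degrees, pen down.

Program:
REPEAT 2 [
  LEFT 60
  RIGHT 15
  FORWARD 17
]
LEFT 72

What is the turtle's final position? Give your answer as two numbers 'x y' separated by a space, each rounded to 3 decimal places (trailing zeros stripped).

Answer: 12.021 29.021

Derivation:
Executing turtle program step by step:
Start: pos=(0,0), heading=0, pen down
REPEAT 2 [
  -- iteration 1/2 --
  LT 60: heading 0 -> 60
  RT 15: heading 60 -> 45
  FD 17: (0,0) -> (12.021,12.021) [heading=45, draw]
  -- iteration 2/2 --
  LT 60: heading 45 -> 105
  RT 15: heading 105 -> 90
  FD 17: (12.021,12.021) -> (12.021,29.021) [heading=90, draw]
]
LT 72: heading 90 -> 162
Final: pos=(12.021,29.021), heading=162, 2 segment(s) drawn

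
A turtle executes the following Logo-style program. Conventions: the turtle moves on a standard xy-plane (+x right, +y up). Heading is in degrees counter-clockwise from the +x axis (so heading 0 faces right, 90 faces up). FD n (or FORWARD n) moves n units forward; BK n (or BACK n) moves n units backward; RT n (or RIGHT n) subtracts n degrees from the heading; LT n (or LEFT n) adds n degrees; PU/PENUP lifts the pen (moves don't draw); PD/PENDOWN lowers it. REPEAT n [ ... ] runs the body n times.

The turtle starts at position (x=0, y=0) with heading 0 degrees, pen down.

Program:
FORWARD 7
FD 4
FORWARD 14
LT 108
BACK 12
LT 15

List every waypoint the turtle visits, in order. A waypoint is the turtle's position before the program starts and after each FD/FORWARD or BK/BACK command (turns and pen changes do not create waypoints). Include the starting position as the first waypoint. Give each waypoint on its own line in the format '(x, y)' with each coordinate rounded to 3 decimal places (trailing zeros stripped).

Executing turtle program step by step:
Start: pos=(0,0), heading=0, pen down
FD 7: (0,0) -> (7,0) [heading=0, draw]
FD 4: (7,0) -> (11,0) [heading=0, draw]
FD 14: (11,0) -> (25,0) [heading=0, draw]
LT 108: heading 0 -> 108
BK 12: (25,0) -> (28.708,-11.413) [heading=108, draw]
LT 15: heading 108 -> 123
Final: pos=(28.708,-11.413), heading=123, 4 segment(s) drawn
Waypoints (5 total):
(0, 0)
(7, 0)
(11, 0)
(25, 0)
(28.708, -11.413)

Answer: (0, 0)
(7, 0)
(11, 0)
(25, 0)
(28.708, -11.413)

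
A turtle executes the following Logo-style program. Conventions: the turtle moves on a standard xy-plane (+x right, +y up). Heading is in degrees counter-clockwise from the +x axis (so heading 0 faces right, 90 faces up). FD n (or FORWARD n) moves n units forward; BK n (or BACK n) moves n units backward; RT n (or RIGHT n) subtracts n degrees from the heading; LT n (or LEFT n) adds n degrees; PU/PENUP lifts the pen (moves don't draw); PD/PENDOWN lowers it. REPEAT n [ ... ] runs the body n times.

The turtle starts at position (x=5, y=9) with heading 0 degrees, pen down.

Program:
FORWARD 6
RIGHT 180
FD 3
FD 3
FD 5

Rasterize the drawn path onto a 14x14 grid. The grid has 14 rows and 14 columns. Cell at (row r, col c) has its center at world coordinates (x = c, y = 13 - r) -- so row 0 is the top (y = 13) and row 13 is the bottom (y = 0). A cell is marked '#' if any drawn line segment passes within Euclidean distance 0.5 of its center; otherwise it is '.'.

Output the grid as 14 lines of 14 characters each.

Segment 0: (5,9) -> (11,9)
Segment 1: (11,9) -> (8,9)
Segment 2: (8,9) -> (5,9)
Segment 3: (5,9) -> (0,9)

Answer: ..............
..............
..............
..............
############..
..............
..............
..............
..............
..............
..............
..............
..............
..............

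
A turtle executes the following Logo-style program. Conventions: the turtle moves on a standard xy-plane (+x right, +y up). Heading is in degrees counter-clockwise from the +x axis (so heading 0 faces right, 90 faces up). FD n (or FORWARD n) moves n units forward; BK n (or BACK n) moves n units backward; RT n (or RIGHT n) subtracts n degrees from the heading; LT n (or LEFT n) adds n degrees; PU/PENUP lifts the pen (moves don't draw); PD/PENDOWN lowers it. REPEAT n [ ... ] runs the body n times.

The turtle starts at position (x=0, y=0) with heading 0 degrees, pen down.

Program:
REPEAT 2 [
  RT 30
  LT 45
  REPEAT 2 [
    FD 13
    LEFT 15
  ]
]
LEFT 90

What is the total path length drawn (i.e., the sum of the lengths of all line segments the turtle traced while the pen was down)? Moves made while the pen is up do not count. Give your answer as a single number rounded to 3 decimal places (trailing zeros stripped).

Executing turtle program step by step:
Start: pos=(0,0), heading=0, pen down
REPEAT 2 [
  -- iteration 1/2 --
  RT 30: heading 0 -> 330
  LT 45: heading 330 -> 15
  REPEAT 2 [
    -- iteration 1/2 --
    FD 13: (0,0) -> (12.557,3.365) [heading=15, draw]
    LT 15: heading 15 -> 30
    -- iteration 2/2 --
    FD 13: (12.557,3.365) -> (23.815,9.865) [heading=30, draw]
    LT 15: heading 30 -> 45
  ]
  -- iteration 2/2 --
  RT 30: heading 45 -> 15
  LT 45: heading 15 -> 60
  REPEAT 2 [
    -- iteration 1/2 --
    FD 13: (23.815,9.865) -> (30.315,21.123) [heading=60, draw]
    LT 15: heading 60 -> 75
    -- iteration 2/2 --
    FD 13: (30.315,21.123) -> (33.68,33.68) [heading=75, draw]
    LT 15: heading 75 -> 90
  ]
]
LT 90: heading 90 -> 180
Final: pos=(33.68,33.68), heading=180, 4 segment(s) drawn

Segment lengths:
  seg 1: (0,0) -> (12.557,3.365), length = 13
  seg 2: (12.557,3.365) -> (23.815,9.865), length = 13
  seg 3: (23.815,9.865) -> (30.315,21.123), length = 13
  seg 4: (30.315,21.123) -> (33.68,33.68), length = 13
Total = 52

Answer: 52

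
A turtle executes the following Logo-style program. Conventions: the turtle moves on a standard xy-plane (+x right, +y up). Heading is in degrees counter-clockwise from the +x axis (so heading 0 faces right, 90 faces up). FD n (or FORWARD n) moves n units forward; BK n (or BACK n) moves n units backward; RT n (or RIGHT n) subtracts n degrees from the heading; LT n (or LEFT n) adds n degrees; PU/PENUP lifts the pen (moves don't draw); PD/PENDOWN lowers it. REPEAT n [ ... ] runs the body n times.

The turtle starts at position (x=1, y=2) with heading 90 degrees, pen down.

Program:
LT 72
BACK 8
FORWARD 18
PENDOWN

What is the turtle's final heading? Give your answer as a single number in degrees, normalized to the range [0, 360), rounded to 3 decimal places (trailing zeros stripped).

Executing turtle program step by step:
Start: pos=(1,2), heading=90, pen down
LT 72: heading 90 -> 162
BK 8: (1,2) -> (8.608,-0.472) [heading=162, draw]
FD 18: (8.608,-0.472) -> (-8.511,5.09) [heading=162, draw]
PD: pen down
Final: pos=(-8.511,5.09), heading=162, 2 segment(s) drawn

Answer: 162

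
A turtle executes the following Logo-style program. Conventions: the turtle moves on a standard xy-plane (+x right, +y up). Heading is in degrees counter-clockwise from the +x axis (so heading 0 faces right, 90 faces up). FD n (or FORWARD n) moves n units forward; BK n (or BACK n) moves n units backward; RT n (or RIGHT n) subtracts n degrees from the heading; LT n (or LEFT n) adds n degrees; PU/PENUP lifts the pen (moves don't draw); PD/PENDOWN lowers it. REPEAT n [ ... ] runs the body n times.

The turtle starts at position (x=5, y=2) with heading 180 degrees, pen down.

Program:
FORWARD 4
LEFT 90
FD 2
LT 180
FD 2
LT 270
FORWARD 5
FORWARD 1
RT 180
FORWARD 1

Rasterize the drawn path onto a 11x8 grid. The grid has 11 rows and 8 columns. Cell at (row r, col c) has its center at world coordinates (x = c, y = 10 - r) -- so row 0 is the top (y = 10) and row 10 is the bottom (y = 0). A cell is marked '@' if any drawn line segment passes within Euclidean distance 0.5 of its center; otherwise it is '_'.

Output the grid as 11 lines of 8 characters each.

Answer: ________
________
________
________
________
________
________
________
_@@@@@@@
_@______
_@______

Derivation:
Segment 0: (5,2) -> (1,2)
Segment 1: (1,2) -> (1,0)
Segment 2: (1,0) -> (1,2)
Segment 3: (1,2) -> (6,2)
Segment 4: (6,2) -> (7,2)
Segment 5: (7,2) -> (6,2)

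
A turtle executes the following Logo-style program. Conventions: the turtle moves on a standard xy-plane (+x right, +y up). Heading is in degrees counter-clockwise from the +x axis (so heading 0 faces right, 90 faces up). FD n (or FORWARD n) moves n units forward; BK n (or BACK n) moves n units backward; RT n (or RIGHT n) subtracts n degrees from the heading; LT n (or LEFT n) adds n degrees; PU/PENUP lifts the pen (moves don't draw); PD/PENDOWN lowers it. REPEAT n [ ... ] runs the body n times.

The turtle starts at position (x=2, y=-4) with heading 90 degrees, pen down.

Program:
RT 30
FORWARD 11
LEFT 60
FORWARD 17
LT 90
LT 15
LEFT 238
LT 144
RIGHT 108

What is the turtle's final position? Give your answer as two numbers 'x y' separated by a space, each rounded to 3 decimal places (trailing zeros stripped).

Executing turtle program step by step:
Start: pos=(2,-4), heading=90, pen down
RT 30: heading 90 -> 60
FD 11: (2,-4) -> (7.5,5.526) [heading=60, draw]
LT 60: heading 60 -> 120
FD 17: (7.5,5.526) -> (-1,20.249) [heading=120, draw]
LT 90: heading 120 -> 210
LT 15: heading 210 -> 225
LT 238: heading 225 -> 103
LT 144: heading 103 -> 247
RT 108: heading 247 -> 139
Final: pos=(-1,20.249), heading=139, 2 segment(s) drawn

Answer: -1 20.249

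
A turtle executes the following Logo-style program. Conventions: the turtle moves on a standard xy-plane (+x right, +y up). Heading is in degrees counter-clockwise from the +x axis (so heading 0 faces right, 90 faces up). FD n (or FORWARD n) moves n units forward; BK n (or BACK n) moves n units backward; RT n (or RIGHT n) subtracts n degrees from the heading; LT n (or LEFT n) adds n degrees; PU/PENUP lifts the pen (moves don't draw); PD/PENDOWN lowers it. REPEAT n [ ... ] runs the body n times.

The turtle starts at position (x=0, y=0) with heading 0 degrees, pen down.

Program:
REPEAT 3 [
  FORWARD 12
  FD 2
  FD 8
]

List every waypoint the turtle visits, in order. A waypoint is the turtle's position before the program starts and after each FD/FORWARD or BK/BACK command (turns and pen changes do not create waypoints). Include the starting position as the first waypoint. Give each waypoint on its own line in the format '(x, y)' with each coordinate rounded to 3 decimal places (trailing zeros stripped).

Executing turtle program step by step:
Start: pos=(0,0), heading=0, pen down
REPEAT 3 [
  -- iteration 1/3 --
  FD 12: (0,0) -> (12,0) [heading=0, draw]
  FD 2: (12,0) -> (14,0) [heading=0, draw]
  FD 8: (14,0) -> (22,0) [heading=0, draw]
  -- iteration 2/3 --
  FD 12: (22,0) -> (34,0) [heading=0, draw]
  FD 2: (34,0) -> (36,0) [heading=0, draw]
  FD 8: (36,0) -> (44,0) [heading=0, draw]
  -- iteration 3/3 --
  FD 12: (44,0) -> (56,0) [heading=0, draw]
  FD 2: (56,0) -> (58,0) [heading=0, draw]
  FD 8: (58,0) -> (66,0) [heading=0, draw]
]
Final: pos=(66,0), heading=0, 9 segment(s) drawn
Waypoints (10 total):
(0, 0)
(12, 0)
(14, 0)
(22, 0)
(34, 0)
(36, 0)
(44, 0)
(56, 0)
(58, 0)
(66, 0)

Answer: (0, 0)
(12, 0)
(14, 0)
(22, 0)
(34, 0)
(36, 0)
(44, 0)
(56, 0)
(58, 0)
(66, 0)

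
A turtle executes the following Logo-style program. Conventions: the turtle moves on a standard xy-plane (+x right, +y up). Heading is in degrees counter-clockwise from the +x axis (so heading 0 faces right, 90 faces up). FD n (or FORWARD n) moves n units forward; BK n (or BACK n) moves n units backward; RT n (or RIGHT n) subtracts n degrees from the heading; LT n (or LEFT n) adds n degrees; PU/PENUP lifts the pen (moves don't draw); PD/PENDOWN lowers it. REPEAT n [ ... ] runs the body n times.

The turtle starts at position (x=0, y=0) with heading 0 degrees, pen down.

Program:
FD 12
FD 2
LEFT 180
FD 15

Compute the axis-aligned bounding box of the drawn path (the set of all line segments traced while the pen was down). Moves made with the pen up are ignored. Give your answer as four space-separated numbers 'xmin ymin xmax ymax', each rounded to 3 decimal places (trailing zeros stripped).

Executing turtle program step by step:
Start: pos=(0,0), heading=0, pen down
FD 12: (0,0) -> (12,0) [heading=0, draw]
FD 2: (12,0) -> (14,0) [heading=0, draw]
LT 180: heading 0 -> 180
FD 15: (14,0) -> (-1,0) [heading=180, draw]
Final: pos=(-1,0), heading=180, 3 segment(s) drawn

Segment endpoints: x in {-1, 0, 12, 14}, y in {0, 0}
xmin=-1, ymin=0, xmax=14, ymax=0

Answer: -1 0 14 0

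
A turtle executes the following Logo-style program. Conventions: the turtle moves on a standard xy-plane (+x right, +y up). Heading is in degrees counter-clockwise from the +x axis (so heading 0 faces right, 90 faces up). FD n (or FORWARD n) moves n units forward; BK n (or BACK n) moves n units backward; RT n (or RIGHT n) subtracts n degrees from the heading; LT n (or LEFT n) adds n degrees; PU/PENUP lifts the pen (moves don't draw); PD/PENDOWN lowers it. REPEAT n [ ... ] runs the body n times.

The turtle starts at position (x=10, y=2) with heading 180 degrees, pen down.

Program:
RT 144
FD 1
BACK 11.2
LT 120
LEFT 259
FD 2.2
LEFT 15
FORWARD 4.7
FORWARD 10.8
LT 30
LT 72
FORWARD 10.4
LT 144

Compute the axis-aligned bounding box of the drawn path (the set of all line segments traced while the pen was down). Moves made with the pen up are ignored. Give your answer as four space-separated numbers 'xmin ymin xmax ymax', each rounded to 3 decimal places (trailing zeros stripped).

Executing turtle program step by step:
Start: pos=(10,2), heading=180, pen down
RT 144: heading 180 -> 36
FD 1: (10,2) -> (10.809,2.588) [heading=36, draw]
BK 11.2: (10.809,2.588) -> (1.748,-3.995) [heading=36, draw]
LT 120: heading 36 -> 156
LT 259: heading 156 -> 55
FD 2.2: (1.748,-3.995) -> (3.01,-2.193) [heading=55, draw]
LT 15: heading 55 -> 70
FD 4.7: (3.01,-2.193) -> (4.617,2.223) [heading=70, draw]
FD 10.8: (4.617,2.223) -> (8.311,12.372) [heading=70, draw]
LT 30: heading 70 -> 100
LT 72: heading 100 -> 172
FD 10.4: (8.311,12.372) -> (-1.988,13.819) [heading=172, draw]
LT 144: heading 172 -> 316
Final: pos=(-1.988,13.819), heading=316, 6 segment(s) drawn

Segment endpoints: x in {-1.988, 1.748, 3.01, 4.617, 8.311, 10, 10.809}, y in {-3.995, -2.193, 2, 2.223, 2.588, 12.372, 13.819}
xmin=-1.988, ymin=-3.995, xmax=10.809, ymax=13.819

Answer: -1.988 -3.995 10.809 13.819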